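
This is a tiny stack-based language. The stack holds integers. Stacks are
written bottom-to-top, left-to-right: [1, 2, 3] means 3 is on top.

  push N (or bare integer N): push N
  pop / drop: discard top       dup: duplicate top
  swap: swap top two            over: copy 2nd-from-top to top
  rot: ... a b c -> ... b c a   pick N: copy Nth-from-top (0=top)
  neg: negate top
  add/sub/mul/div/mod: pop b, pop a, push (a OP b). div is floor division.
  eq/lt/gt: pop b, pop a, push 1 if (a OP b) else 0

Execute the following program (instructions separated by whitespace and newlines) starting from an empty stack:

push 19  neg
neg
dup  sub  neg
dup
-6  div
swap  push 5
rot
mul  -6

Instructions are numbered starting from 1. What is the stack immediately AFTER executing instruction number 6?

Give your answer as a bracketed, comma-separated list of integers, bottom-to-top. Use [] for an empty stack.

Step 1 ('push 19'): [19]
Step 2 ('neg'): [-19]
Step 3 ('neg'): [19]
Step 4 ('dup'): [19, 19]
Step 5 ('sub'): [0]
Step 6 ('neg'): [0]

Answer: [0]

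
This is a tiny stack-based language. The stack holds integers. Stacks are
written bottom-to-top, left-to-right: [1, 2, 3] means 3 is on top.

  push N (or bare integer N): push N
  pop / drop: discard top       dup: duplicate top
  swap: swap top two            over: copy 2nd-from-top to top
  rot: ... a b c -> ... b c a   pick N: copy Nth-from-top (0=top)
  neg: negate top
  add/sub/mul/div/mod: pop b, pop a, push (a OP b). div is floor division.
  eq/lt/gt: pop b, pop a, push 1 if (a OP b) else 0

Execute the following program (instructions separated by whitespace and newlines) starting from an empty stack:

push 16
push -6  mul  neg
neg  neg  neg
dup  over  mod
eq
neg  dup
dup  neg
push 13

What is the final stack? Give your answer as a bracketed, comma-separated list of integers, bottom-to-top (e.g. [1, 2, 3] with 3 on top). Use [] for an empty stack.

Answer: [0, 0, 0, 13]

Derivation:
After 'push 16': [16]
After 'push -6': [16, -6]
After 'mul': [-96]
After 'neg': [96]
After 'neg': [-96]
After 'neg': [96]
After 'neg': [-96]
After 'dup': [-96, -96]
After 'over': [-96, -96, -96]
After 'mod': [-96, 0]
After 'eq': [0]
After 'neg': [0]
After 'dup': [0, 0]
After 'dup': [0, 0, 0]
After 'neg': [0, 0, 0]
After 'push 13': [0, 0, 0, 13]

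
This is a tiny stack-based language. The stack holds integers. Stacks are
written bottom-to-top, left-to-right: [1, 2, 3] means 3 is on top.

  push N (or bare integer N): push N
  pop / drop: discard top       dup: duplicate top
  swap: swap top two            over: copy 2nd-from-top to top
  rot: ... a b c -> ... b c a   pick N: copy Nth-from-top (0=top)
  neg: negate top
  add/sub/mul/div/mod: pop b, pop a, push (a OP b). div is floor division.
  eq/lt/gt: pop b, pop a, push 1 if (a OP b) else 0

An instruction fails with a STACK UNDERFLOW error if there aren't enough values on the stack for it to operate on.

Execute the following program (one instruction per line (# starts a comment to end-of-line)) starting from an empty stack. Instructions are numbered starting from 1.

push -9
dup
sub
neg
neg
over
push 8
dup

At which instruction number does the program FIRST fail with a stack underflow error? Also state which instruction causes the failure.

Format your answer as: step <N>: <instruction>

Step 1 ('push -9'): stack = [-9], depth = 1
Step 2 ('dup'): stack = [-9, -9], depth = 2
Step 3 ('sub'): stack = [0], depth = 1
Step 4 ('neg'): stack = [0], depth = 1
Step 5 ('neg'): stack = [0], depth = 1
Step 6 ('over'): needs 2 value(s) but depth is 1 — STACK UNDERFLOW

Answer: step 6: over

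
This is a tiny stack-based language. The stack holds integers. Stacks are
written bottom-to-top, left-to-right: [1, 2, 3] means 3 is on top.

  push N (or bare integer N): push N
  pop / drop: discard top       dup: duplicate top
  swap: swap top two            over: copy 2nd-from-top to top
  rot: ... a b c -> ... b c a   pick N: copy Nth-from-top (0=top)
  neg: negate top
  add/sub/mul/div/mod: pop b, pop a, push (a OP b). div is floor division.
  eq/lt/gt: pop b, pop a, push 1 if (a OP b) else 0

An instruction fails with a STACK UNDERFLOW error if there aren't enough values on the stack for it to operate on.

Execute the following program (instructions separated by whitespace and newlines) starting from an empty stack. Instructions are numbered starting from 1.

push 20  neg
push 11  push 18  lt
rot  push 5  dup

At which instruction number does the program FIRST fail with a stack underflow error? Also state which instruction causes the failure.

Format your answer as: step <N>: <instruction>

Answer: step 6: rot

Derivation:
Step 1 ('push 20'): stack = [20], depth = 1
Step 2 ('neg'): stack = [-20], depth = 1
Step 3 ('push 11'): stack = [-20, 11], depth = 2
Step 4 ('push 18'): stack = [-20, 11, 18], depth = 3
Step 5 ('lt'): stack = [-20, 1], depth = 2
Step 6 ('rot'): needs 3 value(s) but depth is 2 — STACK UNDERFLOW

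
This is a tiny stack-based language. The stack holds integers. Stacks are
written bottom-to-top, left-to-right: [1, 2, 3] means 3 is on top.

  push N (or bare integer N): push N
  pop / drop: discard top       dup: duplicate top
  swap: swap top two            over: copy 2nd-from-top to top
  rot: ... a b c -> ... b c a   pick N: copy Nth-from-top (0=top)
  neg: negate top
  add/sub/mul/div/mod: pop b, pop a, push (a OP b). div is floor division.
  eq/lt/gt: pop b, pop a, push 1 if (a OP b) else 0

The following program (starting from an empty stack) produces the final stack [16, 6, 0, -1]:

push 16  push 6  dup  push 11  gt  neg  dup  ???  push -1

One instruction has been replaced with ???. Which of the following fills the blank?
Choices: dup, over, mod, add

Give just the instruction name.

Stack before ???: [16, 6, 0, 0]
Stack after ???:  [16, 6, 0]
Checking each choice:
  dup: produces [16, 6, 0, 0, 0, -1]
  over: produces [16, 6, 0, 0, 0, -1]
  mod: modulo by zero
  add: MATCH


Answer: add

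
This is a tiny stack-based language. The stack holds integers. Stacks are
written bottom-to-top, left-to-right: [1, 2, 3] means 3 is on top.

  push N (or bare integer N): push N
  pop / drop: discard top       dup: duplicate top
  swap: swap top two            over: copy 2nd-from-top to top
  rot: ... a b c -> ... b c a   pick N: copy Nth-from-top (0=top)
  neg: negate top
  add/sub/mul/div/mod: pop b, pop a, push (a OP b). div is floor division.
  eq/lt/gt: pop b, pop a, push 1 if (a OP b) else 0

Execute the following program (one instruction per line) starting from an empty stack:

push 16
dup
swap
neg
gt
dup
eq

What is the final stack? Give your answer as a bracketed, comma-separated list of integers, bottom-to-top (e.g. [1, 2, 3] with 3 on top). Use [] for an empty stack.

Answer: [1]

Derivation:
After 'push 16': [16]
After 'dup': [16, 16]
After 'swap': [16, 16]
After 'neg': [16, -16]
After 'gt': [1]
After 'dup': [1, 1]
After 'eq': [1]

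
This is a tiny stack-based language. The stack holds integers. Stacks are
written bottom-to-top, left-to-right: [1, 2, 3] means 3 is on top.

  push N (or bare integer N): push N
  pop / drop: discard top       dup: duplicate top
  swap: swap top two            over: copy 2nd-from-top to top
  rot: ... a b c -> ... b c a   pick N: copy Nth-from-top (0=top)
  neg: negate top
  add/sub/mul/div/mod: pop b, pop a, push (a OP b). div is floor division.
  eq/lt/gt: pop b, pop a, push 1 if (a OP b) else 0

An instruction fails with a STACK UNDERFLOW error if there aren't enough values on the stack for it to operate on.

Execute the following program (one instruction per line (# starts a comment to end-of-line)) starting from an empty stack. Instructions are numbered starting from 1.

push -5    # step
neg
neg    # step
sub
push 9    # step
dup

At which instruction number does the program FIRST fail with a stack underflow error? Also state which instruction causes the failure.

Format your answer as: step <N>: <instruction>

Step 1 ('push -5'): stack = [-5], depth = 1
Step 2 ('neg'): stack = [5], depth = 1
Step 3 ('neg'): stack = [-5], depth = 1
Step 4 ('sub'): needs 2 value(s) but depth is 1 — STACK UNDERFLOW

Answer: step 4: sub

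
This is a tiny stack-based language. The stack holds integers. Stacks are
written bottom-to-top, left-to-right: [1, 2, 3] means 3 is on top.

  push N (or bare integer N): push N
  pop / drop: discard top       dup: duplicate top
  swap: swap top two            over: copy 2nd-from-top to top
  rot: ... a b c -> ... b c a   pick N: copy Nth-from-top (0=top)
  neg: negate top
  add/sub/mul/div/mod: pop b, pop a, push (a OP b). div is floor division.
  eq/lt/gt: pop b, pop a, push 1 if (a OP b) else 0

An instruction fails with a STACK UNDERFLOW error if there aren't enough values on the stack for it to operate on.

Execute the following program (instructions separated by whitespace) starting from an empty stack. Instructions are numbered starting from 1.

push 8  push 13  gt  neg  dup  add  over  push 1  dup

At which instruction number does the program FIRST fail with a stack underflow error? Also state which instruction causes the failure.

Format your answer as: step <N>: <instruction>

Answer: step 7: over

Derivation:
Step 1 ('push 8'): stack = [8], depth = 1
Step 2 ('push 13'): stack = [8, 13], depth = 2
Step 3 ('gt'): stack = [0], depth = 1
Step 4 ('neg'): stack = [0], depth = 1
Step 5 ('dup'): stack = [0, 0], depth = 2
Step 6 ('add'): stack = [0], depth = 1
Step 7 ('over'): needs 2 value(s) but depth is 1 — STACK UNDERFLOW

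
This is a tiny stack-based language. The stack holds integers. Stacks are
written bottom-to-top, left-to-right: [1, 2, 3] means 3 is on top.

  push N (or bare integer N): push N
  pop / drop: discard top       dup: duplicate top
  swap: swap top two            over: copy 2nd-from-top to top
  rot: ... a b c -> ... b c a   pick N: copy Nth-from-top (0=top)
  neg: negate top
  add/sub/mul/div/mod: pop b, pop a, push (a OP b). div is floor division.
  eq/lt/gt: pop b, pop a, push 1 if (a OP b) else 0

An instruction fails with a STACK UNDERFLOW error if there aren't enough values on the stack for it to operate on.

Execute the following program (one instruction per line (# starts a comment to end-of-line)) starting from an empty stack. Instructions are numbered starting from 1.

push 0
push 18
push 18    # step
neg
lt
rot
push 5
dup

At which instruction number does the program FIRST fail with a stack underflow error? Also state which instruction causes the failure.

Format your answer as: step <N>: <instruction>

Answer: step 6: rot

Derivation:
Step 1 ('push 0'): stack = [0], depth = 1
Step 2 ('push 18'): stack = [0, 18], depth = 2
Step 3 ('push 18'): stack = [0, 18, 18], depth = 3
Step 4 ('neg'): stack = [0, 18, -18], depth = 3
Step 5 ('lt'): stack = [0, 0], depth = 2
Step 6 ('rot'): needs 3 value(s) but depth is 2 — STACK UNDERFLOW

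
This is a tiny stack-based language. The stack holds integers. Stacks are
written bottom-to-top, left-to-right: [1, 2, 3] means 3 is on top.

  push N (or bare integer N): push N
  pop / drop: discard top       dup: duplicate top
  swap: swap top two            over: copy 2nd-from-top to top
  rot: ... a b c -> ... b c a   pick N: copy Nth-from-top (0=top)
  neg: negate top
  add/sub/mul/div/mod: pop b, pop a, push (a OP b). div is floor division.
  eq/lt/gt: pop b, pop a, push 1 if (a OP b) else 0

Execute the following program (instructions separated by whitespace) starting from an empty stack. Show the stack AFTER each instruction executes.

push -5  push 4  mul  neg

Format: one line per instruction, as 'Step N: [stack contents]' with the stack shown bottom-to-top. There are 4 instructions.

Step 1: [-5]
Step 2: [-5, 4]
Step 3: [-20]
Step 4: [20]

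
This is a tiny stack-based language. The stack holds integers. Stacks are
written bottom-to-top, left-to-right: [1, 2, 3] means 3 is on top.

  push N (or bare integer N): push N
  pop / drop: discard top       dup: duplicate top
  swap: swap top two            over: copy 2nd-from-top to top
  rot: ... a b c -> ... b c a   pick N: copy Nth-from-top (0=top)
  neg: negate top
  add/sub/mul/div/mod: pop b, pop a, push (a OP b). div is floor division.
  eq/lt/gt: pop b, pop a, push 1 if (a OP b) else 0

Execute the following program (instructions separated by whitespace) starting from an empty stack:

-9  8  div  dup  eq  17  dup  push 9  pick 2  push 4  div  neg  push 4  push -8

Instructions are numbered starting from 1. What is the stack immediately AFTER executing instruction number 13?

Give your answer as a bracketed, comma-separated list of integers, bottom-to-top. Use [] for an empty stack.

Answer: [1, 17, 17, 9, -4, 4]

Derivation:
Step 1 ('-9'): [-9]
Step 2 ('8'): [-9, 8]
Step 3 ('div'): [-2]
Step 4 ('dup'): [-2, -2]
Step 5 ('eq'): [1]
Step 6 ('17'): [1, 17]
Step 7 ('dup'): [1, 17, 17]
Step 8 ('push 9'): [1, 17, 17, 9]
Step 9 ('pick 2'): [1, 17, 17, 9, 17]
Step 10 ('push 4'): [1, 17, 17, 9, 17, 4]
Step 11 ('div'): [1, 17, 17, 9, 4]
Step 12 ('neg'): [1, 17, 17, 9, -4]
Step 13 ('push 4'): [1, 17, 17, 9, -4, 4]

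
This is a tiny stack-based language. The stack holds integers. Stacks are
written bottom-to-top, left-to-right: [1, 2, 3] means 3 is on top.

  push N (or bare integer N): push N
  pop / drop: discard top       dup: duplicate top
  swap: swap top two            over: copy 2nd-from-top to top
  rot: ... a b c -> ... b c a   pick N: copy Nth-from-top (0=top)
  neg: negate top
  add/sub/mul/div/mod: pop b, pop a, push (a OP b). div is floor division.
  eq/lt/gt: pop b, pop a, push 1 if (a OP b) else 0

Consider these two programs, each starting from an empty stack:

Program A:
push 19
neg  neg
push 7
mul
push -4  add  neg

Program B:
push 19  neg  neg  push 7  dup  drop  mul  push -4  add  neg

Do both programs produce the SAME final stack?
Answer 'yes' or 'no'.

Answer: yes

Derivation:
Program A trace:
  After 'push 19': [19]
  After 'neg': [-19]
  After 'neg': [19]
  After 'push 7': [19, 7]
  After 'mul': [133]
  After 'push -4': [133, -4]
  After 'add': [129]
  After 'neg': [-129]
Program A final stack: [-129]

Program B trace:
  After 'push 19': [19]
  After 'neg': [-19]
  After 'neg': [19]
  After 'push 7': [19, 7]
  After 'dup': [19, 7, 7]
  After 'drop': [19, 7]
  After 'mul': [133]
  After 'push -4': [133, -4]
  After 'add': [129]
  After 'neg': [-129]
Program B final stack: [-129]
Same: yes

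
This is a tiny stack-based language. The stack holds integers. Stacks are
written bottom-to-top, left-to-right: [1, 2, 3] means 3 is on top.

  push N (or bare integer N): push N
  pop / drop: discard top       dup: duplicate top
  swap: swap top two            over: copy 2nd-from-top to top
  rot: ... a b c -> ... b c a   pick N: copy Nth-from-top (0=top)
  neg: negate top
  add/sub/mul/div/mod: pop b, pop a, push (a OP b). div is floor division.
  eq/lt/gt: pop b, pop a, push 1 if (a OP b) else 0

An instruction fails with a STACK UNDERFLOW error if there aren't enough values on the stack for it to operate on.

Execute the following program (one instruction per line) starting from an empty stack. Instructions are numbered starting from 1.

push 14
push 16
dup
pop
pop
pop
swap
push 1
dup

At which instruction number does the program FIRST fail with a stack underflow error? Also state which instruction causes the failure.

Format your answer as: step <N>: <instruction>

Step 1 ('push 14'): stack = [14], depth = 1
Step 2 ('push 16'): stack = [14, 16], depth = 2
Step 3 ('dup'): stack = [14, 16, 16], depth = 3
Step 4 ('pop'): stack = [14, 16], depth = 2
Step 5 ('pop'): stack = [14], depth = 1
Step 6 ('pop'): stack = [], depth = 0
Step 7 ('swap'): needs 2 value(s) but depth is 0 — STACK UNDERFLOW

Answer: step 7: swap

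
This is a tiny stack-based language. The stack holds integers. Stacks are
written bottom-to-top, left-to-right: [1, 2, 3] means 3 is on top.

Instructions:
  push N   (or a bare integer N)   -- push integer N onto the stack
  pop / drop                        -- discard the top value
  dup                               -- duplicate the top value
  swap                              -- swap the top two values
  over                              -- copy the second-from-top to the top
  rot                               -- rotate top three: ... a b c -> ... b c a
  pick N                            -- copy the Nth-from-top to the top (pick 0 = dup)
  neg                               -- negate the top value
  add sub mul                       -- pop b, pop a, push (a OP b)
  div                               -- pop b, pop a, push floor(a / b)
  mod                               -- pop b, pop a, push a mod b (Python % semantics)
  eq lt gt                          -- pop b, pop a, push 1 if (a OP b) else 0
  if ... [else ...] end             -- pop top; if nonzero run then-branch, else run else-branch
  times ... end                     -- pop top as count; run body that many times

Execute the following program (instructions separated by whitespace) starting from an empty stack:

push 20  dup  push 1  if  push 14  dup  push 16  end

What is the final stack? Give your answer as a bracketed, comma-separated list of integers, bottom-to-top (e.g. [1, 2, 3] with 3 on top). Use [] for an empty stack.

Answer: [20, 20, 14, 14, 16]

Derivation:
After 'push 20': [20]
After 'dup': [20, 20]
After 'push 1': [20, 20, 1]
After 'if': [20, 20]
After 'push 14': [20, 20, 14]
After 'dup': [20, 20, 14, 14]
After 'push 16': [20, 20, 14, 14, 16]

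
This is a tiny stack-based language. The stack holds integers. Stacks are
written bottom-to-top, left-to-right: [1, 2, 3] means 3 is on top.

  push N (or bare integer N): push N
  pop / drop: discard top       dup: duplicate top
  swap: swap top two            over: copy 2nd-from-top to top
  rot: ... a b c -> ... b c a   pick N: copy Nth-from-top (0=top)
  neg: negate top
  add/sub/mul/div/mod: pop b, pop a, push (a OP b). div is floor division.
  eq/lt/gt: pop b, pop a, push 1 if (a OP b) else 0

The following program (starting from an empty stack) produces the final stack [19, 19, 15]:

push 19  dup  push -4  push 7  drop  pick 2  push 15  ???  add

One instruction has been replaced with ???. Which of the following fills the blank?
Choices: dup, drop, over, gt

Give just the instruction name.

Answer: drop

Derivation:
Stack before ???: [19, 19, -4, 19, 15]
Stack after ???:  [19, 19, -4, 19]
Checking each choice:
  dup: produces [19, 19, -4, 19, 30]
  drop: MATCH
  over: produces [19, 19, -4, 19, 34]
  gt: produces [19, 19, -3]


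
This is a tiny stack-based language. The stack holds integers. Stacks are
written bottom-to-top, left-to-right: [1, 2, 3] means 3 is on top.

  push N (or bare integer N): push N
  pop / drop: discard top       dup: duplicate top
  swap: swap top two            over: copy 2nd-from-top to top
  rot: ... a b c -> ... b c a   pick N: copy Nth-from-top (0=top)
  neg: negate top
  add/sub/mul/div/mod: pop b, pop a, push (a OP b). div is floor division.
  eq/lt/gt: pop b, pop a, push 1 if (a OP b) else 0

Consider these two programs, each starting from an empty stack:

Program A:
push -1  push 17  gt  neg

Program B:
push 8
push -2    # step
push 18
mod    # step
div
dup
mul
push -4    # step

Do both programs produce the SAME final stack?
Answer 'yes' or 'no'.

Answer: no

Derivation:
Program A trace:
  After 'push -1': [-1]
  After 'push 17': [-1, 17]
  After 'gt': [0]
  After 'neg': [0]
Program A final stack: [0]

Program B trace:
  After 'push 8': [8]
  After 'push -2': [8, -2]
  After 'push 18': [8, -2, 18]
  After 'mod': [8, 16]
  After 'div': [0]
  After 'dup': [0, 0]
  After 'mul': [0]
  After 'push -4': [0, -4]
Program B final stack: [0, -4]
Same: no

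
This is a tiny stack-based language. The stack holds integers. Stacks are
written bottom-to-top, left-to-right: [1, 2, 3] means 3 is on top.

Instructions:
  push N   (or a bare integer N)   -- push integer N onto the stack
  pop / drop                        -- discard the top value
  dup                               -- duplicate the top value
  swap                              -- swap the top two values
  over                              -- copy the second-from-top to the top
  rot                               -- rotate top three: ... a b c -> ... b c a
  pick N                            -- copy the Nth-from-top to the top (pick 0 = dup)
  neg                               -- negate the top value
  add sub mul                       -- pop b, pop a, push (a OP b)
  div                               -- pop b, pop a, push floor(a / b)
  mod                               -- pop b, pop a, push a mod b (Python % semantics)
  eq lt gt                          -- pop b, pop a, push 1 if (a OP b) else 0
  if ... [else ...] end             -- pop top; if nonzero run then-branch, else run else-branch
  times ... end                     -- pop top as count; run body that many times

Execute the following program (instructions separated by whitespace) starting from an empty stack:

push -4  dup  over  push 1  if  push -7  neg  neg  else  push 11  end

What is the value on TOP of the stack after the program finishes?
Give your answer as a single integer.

After 'push -4': [-4]
After 'dup': [-4, -4]
After 'over': [-4, -4, -4]
After 'push 1': [-4, -4, -4, 1]
After 'if': [-4, -4, -4]
After 'push -7': [-4, -4, -4, -7]
After 'neg': [-4, -4, -4, 7]
After 'neg': [-4, -4, -4, -7]

Answer: -7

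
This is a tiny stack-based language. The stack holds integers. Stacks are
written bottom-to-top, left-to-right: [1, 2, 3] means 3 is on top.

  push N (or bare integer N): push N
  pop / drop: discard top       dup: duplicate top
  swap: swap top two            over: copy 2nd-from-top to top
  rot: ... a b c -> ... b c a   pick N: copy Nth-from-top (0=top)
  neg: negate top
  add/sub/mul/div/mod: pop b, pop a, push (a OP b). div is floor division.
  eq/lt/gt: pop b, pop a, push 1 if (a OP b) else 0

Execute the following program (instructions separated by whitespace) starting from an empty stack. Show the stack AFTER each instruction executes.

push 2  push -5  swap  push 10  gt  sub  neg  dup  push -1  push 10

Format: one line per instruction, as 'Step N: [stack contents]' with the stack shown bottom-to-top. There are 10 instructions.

Step 1: [2]
Step 2: [2, -5]
Step 3: [-5, 2]
Step 4: [-5, 2, 10]
Step 5: [-5, 0]
Step 6: [-5]
Step 7: [5]
Step 8: [5, 5]
Step 9: [5, 5, -1]
Step 10: [5, 5, -1, 10]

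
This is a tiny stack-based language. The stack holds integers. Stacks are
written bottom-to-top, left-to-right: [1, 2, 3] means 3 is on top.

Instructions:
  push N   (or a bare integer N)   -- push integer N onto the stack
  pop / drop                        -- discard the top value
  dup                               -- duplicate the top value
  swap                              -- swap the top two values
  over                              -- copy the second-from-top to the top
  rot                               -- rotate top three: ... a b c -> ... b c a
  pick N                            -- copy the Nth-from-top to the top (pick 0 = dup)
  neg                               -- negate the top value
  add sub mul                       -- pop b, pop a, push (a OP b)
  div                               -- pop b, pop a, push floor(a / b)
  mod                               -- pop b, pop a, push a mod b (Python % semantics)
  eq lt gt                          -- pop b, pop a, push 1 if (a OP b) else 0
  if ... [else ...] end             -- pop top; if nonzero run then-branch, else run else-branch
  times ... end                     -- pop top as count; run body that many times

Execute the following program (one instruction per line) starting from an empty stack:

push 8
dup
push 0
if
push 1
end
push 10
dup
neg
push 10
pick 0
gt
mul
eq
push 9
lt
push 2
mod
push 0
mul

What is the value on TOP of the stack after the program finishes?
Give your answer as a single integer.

After 'push 8': [8]
After 'dup': [8, 8]
After 'push 0': [8, 8, 0]
After 'if': [8, 8]
After 'push 10': [8, 8, 10]
After 'dup': [8, 8, 10, 10]
After 'neg': [8, 8, 10, -10]
After 'push 10': [8, 8, 10, -10, 10]
After 'pick 0': [8, 8, 10, -10, 10, 10]
After 'gt': [8, 8, 10, -10, 0]
After 'mul': [8, 8, 10, 0]
After 'eq': [8, 8, 0]
After 'push 9': [8, 8, 0, 9]
After 'lt': [8, 8, 1]
After 'push 2': [8, 8, 1, 2]
After 'mod': [8, 8, 1]
After 'push 0': [8, 8, 1, 0]
After 'mul': [8, 8, 0]

Answer: 0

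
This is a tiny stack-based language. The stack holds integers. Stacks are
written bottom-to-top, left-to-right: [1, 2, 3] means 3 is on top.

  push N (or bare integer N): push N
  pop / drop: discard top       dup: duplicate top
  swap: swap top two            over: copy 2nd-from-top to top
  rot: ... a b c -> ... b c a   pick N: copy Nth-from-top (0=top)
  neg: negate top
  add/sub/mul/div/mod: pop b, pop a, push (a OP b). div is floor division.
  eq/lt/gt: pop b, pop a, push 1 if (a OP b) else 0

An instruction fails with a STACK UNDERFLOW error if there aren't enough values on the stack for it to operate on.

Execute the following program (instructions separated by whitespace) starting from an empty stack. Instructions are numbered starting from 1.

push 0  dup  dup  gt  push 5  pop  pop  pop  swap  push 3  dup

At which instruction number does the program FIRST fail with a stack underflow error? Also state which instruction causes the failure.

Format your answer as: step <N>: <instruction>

Answer: step 9: swap

Derivation:
Step 1 ('push 0'): stack = [0], depth = 1
Step 2 ('dup'): stack = [0, 0], depth = 2
Step 3 ('dup'): stack = [0, 0, 0], depth = 3
Step 4 ('gt'): stack = [0, 0], depth = 2
Step 5 ('push 5'): stack = [0, 0, 5], depth = 3
Step 6 ('pop'): stack = [0, 0], depth = 2
Step 7 ('pop'): stack = [0], depth = 1
Step 8 ('pop'): stack = [], depth = 0
Step 9 ('swap'): needs 2 value(s) but depth is 0 — STACK UNDERFLOW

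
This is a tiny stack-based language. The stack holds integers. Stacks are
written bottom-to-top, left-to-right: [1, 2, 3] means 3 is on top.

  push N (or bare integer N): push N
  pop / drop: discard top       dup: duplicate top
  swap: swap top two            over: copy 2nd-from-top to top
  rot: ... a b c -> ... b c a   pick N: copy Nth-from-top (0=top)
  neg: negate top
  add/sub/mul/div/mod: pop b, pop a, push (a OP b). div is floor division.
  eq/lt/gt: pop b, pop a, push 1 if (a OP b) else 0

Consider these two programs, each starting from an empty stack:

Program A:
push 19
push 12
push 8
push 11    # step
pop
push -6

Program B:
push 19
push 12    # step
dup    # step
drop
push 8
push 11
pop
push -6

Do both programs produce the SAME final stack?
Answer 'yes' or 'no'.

Answer: yes

Derivation:
Program A trace:
  After 'push 19': [19]
  After 'push 12': [19, 12]
  After 'push 8': [19, 12, 8]
  After 'push 11': [19, 12, 8, 11]
  After 'pop': [19, 12, 8]
  After 'push -6': [19, 12, 8, -6]
Program A final stack: [19, 12, 8, -6]

Program B trace:
  After 'push 19': [19]
  After 'push 12': [19, 12]
  After 'dup': [19, 12, 12]
  After 'drop': [19, 12]
  After 'push 8': [19, 12, 8]
  After 'push 11': [19, 12, 8, 11]
  After 'pop': [19, 12, 8]
  After 'push -6': [19, 12, 8, -6]
Program B final stack: [19, 12, 8, -6]
Same: yes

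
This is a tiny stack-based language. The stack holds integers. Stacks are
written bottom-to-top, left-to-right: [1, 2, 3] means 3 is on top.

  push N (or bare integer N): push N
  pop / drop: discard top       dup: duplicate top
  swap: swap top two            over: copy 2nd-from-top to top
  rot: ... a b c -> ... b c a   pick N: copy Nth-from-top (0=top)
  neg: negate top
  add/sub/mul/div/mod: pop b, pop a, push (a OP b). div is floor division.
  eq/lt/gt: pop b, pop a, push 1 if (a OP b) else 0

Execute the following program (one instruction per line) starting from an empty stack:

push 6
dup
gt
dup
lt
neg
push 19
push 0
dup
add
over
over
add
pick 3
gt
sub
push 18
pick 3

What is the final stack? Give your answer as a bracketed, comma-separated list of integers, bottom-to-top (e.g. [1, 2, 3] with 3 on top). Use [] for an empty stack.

After 'push 6': [6]
After 'dup': [6, 6]
After 'gt': [0]
After 'dup': [0, 0]
After 'lt': [0]
After 'neg': [0]
After 'push 19': [0, 19]
After 'push 0': [0, 19, 0]
After 'dup': [0, 19, 0, 0]
After 'add': [0, 19, 0]
After 'over': [0, 19, 0, 19]
After 'over': [0, 19, 0, 19, 0]
After 'add': [0, 19, 0, 19]
After 'pick 3': [0, 19, 0, 19, 0]
After 'gt': [0, 19, 0, 1]
After 'sub': [0, 19, -1]
After 'push 18': [0, 19, -1, 18]
After 'pick 3': [0, 19, -1, 18, 0]

Answer: [0, 19, -1, 18, 0]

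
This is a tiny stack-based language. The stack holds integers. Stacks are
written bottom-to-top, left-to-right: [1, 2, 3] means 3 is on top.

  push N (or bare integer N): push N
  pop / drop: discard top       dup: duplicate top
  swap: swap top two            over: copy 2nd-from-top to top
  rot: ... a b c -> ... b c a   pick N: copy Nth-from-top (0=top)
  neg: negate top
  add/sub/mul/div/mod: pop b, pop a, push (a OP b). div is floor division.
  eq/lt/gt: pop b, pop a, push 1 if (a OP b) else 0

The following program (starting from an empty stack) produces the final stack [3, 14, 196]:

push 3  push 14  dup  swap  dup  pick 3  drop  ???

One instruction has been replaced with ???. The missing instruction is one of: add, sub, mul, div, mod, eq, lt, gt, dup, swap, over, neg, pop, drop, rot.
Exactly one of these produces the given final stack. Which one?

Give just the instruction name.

Stack before ???: [3, 14, 14, 14]
Stack after ???:  [3, 14, 196]
The instruction that transforms [3, 14, 14, 14] -> [3, 14, 196] is: mul

Answer: mul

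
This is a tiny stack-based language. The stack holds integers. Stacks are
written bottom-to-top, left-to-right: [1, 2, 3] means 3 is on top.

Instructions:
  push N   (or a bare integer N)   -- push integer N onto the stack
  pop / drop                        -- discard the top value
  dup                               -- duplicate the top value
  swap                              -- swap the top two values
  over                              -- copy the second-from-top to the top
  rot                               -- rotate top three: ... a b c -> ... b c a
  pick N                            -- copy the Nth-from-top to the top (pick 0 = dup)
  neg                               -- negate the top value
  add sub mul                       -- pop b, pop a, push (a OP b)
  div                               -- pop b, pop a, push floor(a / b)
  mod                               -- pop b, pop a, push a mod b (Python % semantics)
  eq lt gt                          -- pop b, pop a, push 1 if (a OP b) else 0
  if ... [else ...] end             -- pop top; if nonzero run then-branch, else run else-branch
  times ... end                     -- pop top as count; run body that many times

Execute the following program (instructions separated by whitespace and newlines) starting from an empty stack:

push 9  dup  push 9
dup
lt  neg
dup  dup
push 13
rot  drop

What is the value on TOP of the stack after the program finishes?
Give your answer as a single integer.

After 'push 9': [9]
After 'dup': [9, 9]
After 'push 9': [9, 9, 9]
After 'dup': [9, 9, 9, 9]
After 'lt': [9, 9, 0]
After 'neg': [9, 9, 0]
After 'dup': [9, 9, 0, 0]
After 'dup': [9, 9, 0, 0, 0]
After 'push 13': [9, 9, 0, 0, 0, 13]
After 'rot': [9, 9, 0, 0, 13, 0]
After 'drop': [9, 9, 0, 0, 13]

Answer: 13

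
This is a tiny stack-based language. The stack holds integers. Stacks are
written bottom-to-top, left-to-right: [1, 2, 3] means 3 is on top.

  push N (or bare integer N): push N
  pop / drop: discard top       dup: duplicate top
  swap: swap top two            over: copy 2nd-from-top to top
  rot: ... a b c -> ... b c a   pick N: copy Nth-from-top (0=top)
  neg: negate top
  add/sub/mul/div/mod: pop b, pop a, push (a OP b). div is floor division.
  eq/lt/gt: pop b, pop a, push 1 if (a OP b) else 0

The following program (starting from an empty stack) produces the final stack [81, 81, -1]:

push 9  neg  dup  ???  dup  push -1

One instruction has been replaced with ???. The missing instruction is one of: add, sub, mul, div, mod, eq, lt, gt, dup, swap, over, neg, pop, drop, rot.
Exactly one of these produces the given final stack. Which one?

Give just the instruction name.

Answer: mul

Derivation:
Stack before ???: [-9, -9]
Stack after ???:  [81]
The instruction that transforms [-9, -9] -> [81] is: mul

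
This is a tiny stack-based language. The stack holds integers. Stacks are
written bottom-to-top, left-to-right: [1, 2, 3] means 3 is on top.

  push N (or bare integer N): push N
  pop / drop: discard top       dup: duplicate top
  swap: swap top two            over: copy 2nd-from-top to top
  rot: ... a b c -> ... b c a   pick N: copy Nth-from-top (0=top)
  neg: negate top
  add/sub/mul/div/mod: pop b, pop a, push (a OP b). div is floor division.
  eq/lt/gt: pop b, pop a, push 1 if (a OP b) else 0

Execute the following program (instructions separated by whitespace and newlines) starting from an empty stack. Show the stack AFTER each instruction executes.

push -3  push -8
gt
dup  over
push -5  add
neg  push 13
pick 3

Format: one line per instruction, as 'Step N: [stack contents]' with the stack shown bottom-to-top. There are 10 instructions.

Step 1: [-3]
Step 2: [-3, -8]
Step 3: [1]
Step 4: [1, 1]
Step 5: [1, 1, 1]
Step 6: [1, 1, 1, -5]
Step 7: [1, 1, -4]
Step 8: [1, 1, 4]
Step 9: [1, 1, 4, 13]
Step 10: [1, 1, 4, 13, 1]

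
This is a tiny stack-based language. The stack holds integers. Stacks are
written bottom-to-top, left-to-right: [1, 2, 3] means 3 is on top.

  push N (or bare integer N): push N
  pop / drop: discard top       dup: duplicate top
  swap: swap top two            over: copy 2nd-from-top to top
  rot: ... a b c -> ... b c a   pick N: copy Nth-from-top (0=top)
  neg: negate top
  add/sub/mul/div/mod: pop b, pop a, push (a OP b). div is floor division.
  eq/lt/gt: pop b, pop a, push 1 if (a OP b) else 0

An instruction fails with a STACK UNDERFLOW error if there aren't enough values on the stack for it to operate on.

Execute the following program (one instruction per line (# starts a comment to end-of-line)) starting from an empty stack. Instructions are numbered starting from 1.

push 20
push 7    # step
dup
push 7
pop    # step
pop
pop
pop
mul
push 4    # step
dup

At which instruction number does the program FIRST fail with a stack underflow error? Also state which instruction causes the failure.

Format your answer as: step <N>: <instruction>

Answer: step 9: mul

Derivation:
Step 1 ('push 20'): stack = [20], depth = 1
Step 2 ('push 7'): stack = [20, 7], depth = 2
Step 3 ('dup'): stack = [20, 7, 7], depth = 3
Step 4 ('push 7'): stack = [20, 7, 7, 7], depth = 4
Step 5 ('pop'): stack = [20, 7, 7], depth = 3
Step 6 ('pop'): stack = [20, 7], depth = 2
Step 7 ('pop'): stack = [20], depth = 1
Step 8 ('pop'): stack = [], depth = 0
Step 9 ('mul'): needs 2 value(s) but depth is 0 — STACK UNDERFLOW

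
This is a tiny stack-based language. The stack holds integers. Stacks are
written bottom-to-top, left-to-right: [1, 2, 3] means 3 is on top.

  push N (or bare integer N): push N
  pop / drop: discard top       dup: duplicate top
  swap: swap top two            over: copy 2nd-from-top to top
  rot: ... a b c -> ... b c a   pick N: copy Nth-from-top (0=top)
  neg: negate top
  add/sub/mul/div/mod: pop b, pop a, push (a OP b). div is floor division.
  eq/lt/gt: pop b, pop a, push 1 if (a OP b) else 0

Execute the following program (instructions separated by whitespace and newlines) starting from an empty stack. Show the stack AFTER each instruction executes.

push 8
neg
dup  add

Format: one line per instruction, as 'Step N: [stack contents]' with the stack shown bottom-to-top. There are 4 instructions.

Step 1: [8]
Step 2: [-8]
Step 3: [-8, -8]
Step 4: [-16]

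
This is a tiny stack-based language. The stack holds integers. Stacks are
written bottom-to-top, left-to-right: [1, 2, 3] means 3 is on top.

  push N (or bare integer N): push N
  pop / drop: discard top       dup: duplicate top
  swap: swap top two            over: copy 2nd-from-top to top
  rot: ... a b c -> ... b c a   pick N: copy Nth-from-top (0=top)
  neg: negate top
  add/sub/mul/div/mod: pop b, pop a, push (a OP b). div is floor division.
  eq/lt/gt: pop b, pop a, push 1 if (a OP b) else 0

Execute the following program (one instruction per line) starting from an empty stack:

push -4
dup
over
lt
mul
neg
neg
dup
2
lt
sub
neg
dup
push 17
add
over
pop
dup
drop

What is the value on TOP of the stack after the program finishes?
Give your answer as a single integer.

After 'push -4': [-4]
After 'dup': [-4, -4]
After 'over': [-4, -4, -4]
After 'lt': [-4, 0]
After 'mul': [0]
After 'neg': [0]
After 'neg': [0]
After 'dup': [0, 0]
After 'push 2': [0, 0, 2]
After 'lt': [0, 1]
After 'sub': [-1]
After 'neg': [1]
After 'dup': [1, 1]
After 'push 17': [1, 1, 17]
After 'add': [1, 18]
After 'over': [1, 18, 1]
After 'pop': [1, 18]
After 'dup': [1, 18, 18]
After 'drop': [1, 18]

Answer: 18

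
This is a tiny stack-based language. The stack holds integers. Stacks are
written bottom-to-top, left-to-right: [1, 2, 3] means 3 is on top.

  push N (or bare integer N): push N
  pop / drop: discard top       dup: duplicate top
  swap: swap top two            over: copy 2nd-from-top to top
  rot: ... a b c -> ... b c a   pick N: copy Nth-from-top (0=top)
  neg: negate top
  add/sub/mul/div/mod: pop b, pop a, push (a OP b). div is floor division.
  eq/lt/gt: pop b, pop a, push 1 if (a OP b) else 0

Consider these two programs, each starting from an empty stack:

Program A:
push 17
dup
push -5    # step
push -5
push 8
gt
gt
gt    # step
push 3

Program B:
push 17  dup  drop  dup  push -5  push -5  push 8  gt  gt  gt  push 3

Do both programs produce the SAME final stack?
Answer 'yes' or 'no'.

Program A trace:
  After 'push 17': [17]
  After 'dup': [17, 17]
  After 'push -5': [17, 17, -5]
  After 'push -5': [17, 17, -5, -5]
  After 'push 8': [17, 17, -5, -5, 8]
  After 'gt': [17, 17, -5, 0]
  After 'gt': [17, 17, 0]
  After 'gt': [17, 1]
  After 'push 3': [17, 1, 3]
Program A final stack: [17, 1, 3]

Program B trace:
  After 'push 17': [17]
  After 'dup': [17, 17]
  After 'drop': [17]
  After 'dup': [17, 17]
  After 'push -5': [17, 17, -5]
  After 'push -5': [17, 17, -5, -5]
  After 'push 8': [17, 17, -5, -5, 8]
  After 'gt': [17, 17, -5, 0]
  After 'gt': [17, 17, 0]
  After 'gt': [17, 1]
  After 'push 3': [17, 1, 3]
Program B final stack: [17, 1, 3]
Same: yes

Answer: yes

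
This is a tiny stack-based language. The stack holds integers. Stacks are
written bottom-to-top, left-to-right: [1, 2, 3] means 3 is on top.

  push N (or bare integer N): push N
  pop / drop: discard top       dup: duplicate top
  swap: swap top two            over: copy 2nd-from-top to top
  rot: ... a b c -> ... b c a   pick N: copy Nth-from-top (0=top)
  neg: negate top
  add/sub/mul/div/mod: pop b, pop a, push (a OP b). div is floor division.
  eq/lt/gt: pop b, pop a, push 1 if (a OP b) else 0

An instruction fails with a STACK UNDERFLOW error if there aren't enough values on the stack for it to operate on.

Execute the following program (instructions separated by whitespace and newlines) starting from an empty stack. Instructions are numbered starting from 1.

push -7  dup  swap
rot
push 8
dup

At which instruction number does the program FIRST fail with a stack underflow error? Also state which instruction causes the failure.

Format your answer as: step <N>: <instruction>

Step 1 ('push -7'): stack = [-7], depth = 1
Step 2 ('dup'): stack = [-7, -7], depth = 2
Step 3 ('swap'): stack = [-7, -7], depth = 2
Step 4 ('rot'): needs 3 value(s) but depth is 2 — STACK UNDERFLOW

Answer: step 4: rot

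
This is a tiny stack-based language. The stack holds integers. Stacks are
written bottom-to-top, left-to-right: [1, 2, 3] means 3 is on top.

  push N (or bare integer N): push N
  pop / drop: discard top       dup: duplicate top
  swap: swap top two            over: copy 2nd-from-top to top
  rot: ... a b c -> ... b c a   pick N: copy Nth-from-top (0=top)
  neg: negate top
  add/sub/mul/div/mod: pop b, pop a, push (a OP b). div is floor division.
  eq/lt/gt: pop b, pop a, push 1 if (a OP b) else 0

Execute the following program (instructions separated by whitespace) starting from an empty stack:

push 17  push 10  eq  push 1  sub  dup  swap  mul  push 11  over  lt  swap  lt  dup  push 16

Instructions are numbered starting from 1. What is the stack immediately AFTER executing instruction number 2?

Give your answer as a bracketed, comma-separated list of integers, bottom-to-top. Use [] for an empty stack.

Answer: [17, 10]

Derivation:
Step 1 ('push 17'): [17]
Step 2 ('push 10'): [17, 10]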